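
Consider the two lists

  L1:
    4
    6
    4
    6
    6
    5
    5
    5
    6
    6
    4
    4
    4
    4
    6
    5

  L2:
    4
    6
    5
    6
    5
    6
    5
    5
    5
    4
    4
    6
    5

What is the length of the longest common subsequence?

Match 4 (L1 #1, L2 #1); then 6 (L1 #2, L2 #2); then 6 (L1 #4, L2 #4); then 6 (L1 #5, L2 #6); then 5 (L1 #6, L2 #7); then 5 (L1 #7, L2 #8); then 5 (L1 #8, L2 #9); then 4 (L1 #13, L2 #10); then 4 (L1 #14, L2 #11); then 6 (L1 #15, L2 #12); then 5 (L1 #16, L2 #13) — 11 values in the same relative order in both. dp[16][13] = 11 confirms this is the maximum.

11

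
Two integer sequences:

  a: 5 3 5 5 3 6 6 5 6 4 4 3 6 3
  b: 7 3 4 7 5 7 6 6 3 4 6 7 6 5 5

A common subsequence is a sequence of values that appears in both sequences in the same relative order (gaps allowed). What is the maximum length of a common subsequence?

Taking 3 at a[2]=b[2], 5 at a[3]=b[5], 3 at a[5]=b[9], 6 at a[6]=b[11], 6 at a[7]=b[13], 5 at a[8]=b[15] gives a common subsequence of length 6. The LCS DP gives dp[14][15] = 6, so this is optimal.

6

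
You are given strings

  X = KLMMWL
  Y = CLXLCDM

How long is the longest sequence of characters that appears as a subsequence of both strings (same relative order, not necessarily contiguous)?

Let dp[i][j] be the LCS length of the first i characters of X and the first j characters of Y. dp[i][j] = dp[i-1][j-1]+1 when the i-th and j-th characters match, else max(dp[i-1][j], dp[i][j-1]).
    ·  C  L  X  L  C  D  M
 ·  0  0  0  0  0  0  0  0
 K  0  0  0  0  0  0  0  0
 L  0  0  1  1  1  1  1  1
 M  0  0  1  1  1  1  1  2
 M  0  0  1  1  1  1  1  2
 W  0  0  1  1  1  1  1  2
 L  0  0  1  1  2  2  2  2
dp[6][7] = 2. One LCS (by backtracking along matches): LM.

2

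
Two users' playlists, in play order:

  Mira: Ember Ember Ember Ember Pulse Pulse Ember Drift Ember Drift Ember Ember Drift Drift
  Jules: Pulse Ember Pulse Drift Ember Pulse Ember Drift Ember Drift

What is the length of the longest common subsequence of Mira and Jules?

7

Pick Ember at Mira[1]=Jules[2], Ember at Mira[4]=Jules[5], Pulse at Mira[6]=Jules[6], Ember at Mira[9]=Jules[7], Drift at Mira[10]=Jules[8], Ember at Mira[12]=Jules[9], Drift at Mira[14]=Jules[10]; all 7 songs appear in both, in order. The LCS DP gives dp[14][10] = 7, so this is optimal.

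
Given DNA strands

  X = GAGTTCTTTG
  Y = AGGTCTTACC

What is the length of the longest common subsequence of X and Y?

Pick G at X[1]=Y[2], G at X[3]=Y[3], T at X[5]=Y[4], C at X[6]=Y[5], T at X[7]=Y[6], T at X[8]=Y[7]; all 6 bases appear in both, in order, and the DP table's final entry dp[10][10] is also 6, so no common subsequence is longer.

6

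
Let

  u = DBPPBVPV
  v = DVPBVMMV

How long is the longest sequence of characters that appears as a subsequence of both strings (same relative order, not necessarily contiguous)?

5

One common subsequence of length 5: D (u #1, v #1), then P (u #4, v #3), then B (u #5, v #4), then V (u #6, v #5), then V (u #8, v #8), and the DP table's final entry dp[8][8] is also 5, so no common subsequence is longer.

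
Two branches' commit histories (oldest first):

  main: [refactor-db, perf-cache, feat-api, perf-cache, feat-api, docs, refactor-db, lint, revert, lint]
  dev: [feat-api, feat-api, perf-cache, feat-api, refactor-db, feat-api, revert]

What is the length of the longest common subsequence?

Pick feat-api (main #3, dev #2); then perf-cache (main #4, dev #3); then feat-api (main #5, dev #4); then refactor-db (main #7, dev #5); then revert (main #9, dev #7); all 5 commits appear in both, in order. The LCS DP gives dp[10][7] = 5, so this is optimal.

5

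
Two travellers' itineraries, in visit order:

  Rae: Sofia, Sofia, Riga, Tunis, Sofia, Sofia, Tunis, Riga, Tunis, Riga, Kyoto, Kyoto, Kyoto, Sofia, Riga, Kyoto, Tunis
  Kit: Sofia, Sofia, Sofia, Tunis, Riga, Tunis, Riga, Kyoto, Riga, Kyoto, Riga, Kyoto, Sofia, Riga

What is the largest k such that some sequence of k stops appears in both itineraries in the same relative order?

Pick Sofia at Rae[2]=Kit[1] → Sofia at Rae[5]=Kit[2] → Sofia at Rae[6]=Kit[3] → Tunis at Rae[7]=Kit[4] → Riga at Rae[8]=Kit[5] → Tunis at Rae[9]=Kit[6] → Riga at Rae[10]=Kit[7] → Kyoto at Rae[11]=Kit[8] → Kyoto at Rae[12]=Kit[10] → Kyoto at Rae[13]=Kit[12] → Sofia at Rae[14]=Kit[13] → Riga at Rae[15]=Kit[14]; all 12 stops appear in both, in order. dp[17][14] = 12 confirms this is the maximum.

12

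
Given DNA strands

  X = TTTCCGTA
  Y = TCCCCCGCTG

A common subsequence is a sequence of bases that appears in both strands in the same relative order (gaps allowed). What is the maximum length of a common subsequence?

5

Taking T at X[1]=Y[1], then C at X[4]=Y[5], then C at X[5]=Y[6], then G at X[6]=Y[7], then T at X[7]=Y[9] gives a common subsequence of length 5. Since dp[8][10] = 5, nothing longer is possible.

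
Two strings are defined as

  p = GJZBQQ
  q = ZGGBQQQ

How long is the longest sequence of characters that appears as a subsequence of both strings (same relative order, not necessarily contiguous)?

4

Let dp[i][j] be the LCS length of the first i characters of p and the first j characters of q. dp[i][j] = dp[i-1][j-1]+1 when the i-th and j-th characters match, else max(dp[i-1][j], dp[i][j-1]).
    ·  Z  G  G  B  Q  Q  Q
 ·  0  0  0  0  0  0  0  0
 G  0  0  1  1  1  1  1  1
 J  0  0  1  1  1  1  1  1
 Z  0  1  1  1  1  1  1  1
 B  0  1  1  1  2  2  2  2
 Q  0  1  1  1  2  3  3  3
 Q  0  1  1  1  2  3  4  4
dp[6][7] = 4. One LCS (by backtracking along matches): GBQQ.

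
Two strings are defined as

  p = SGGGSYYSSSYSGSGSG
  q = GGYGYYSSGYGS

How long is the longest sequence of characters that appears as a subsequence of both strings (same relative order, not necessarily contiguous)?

Pick G [2,1], then G [3,2], then G [4,4], then Y [6,5], then Y [7,6], then S [8,7], then S [9,8], then Y [11,10], then G [15,11], then S [16,12]; all 10 characters appear in both, in order, and the DP table's final entry dp[17][12] is also 10, so no common subsequence is longer.

10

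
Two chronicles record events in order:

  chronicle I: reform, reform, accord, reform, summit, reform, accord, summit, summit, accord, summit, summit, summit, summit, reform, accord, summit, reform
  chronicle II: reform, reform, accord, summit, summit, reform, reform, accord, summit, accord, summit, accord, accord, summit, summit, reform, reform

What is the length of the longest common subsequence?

Pick reform [1,1]; then reform [2,2]; then accord [3,3]; then reform [4,6]; then reform [6,7]; then accord [7,8]; then summit [8,9]; then summit [9,11]; then accord [10,13]; then summit [13,14]; then summit [14,15]; then reform [15,16]; then reform [18,17]; all 13 events appear in both, in order, and the DP table's final entry dp[18][17] is also 13, so no common subsequence is longer.

13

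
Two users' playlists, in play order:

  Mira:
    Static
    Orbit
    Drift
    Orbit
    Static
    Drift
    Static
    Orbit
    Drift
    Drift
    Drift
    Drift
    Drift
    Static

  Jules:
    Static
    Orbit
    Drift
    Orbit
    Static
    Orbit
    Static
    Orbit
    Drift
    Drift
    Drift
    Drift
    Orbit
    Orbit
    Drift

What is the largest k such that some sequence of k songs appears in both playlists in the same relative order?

Pick Static [1,1]; then Orbit [2,2]; then Drift [3,3]; then Orbit [4,4]; then Static [5,5]; then Static [7,7]; then Orbit [8,8]; then Drift [9,9]; then Drift [10,10]; then Drift [11,11]; then Drift [12,12]; then Drift [13,15]; all 12 songs appear in both, in order. Since dp[14][15] = 12, nothing longer is possible.

12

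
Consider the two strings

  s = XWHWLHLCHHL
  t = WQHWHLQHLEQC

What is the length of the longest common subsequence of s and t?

Let dp[i][j] be the LCS length of the first i characters of s and the first j characters of t. dp[i][j] = dp[i-1][j-1]+1 when the i-th and j-th characters match, else max(dp[i-1][j], dp[i][j-1]).
    ·  W  Q  H  W  H  L  Q  H  L  E  Q  C
 ·  0  0  0  0  0  0  0  0  0  0  0  0  0
 X  0  0  0  0  0  0  0  0  0  0  0  0  0
 W  0  1  1  1  1  1  1  1  1  1  1  1  1
 H  0  1  1  2  2  2  2  2  2  2  2  2  2
 W  0  1  1  2  3  3  3  3  3  3  3  3  3
 L  0  1  1  2  3  3  4  4  4  4  4  4  4
 H  0  1  1  2  3  4  4  4  5  5  5  5  5
 L  0  1  1  2  3  4  5  5  5  6  6  6  6
 C  0  1  1  2  3  4  5  5  5  6  6  6  7
 H  0  1  1  2  3  4  5  5  6  6  6  6  7
 H  0  1  1  2  3  4  5  5  6  6  6  6  7
 L  0  1  1  2  3  4  5  5  6  7  7  7  7
dp[11][12] = 7. One LCS (by backtracking along matches): WHWLHLC.

7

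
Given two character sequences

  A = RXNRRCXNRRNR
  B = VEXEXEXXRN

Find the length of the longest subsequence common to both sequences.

4

Let dp[i][j] be the LCS length of the first i characters of A and the first j characters of B. dp[i][j] = dp[i-1][j-1]+1 when the i-th and j-th characters match, else max(dp[i-1][j], dp[i][j-1]).
    ·  V  E  X  E  X  E  X  X  R  N
 ·  0  0  0  0  0  0  0  0  0  0  0
 R  0  0  0  0  0  0  0  0  0  1  1
 X  0  0  0  1  1  1  1  1  1  1  1
 N  0  0  0  1  1  1  1  1  1  1  2
 R  0  0  0  1  1  1  1  1  1  2  2
 R  0  0  0  1  1  1  1  1  1  2  2
 C  0  0  0  1  1  1  1  1  1  2  2
 X  0  0  0  1  1  2  2  2  2  2  2
 N  0  0  0  1  1  2  2  2  2  2  3
 R  0  0  0  1  1  2  2  2  2  3  3
 R  0  0  0  1  1  2  2  2  2  3  3
 N  0  0  0  1  1  2  2  2  2  3  4
 R  0  0  0  1  1  2  2  2  2  3  4
dp[12][10] = 4. One LCS (by backtracking along matches): XXRN.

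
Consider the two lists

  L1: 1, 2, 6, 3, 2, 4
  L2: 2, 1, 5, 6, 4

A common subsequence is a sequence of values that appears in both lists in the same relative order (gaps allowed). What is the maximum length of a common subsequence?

One common subsequence of length 3: 1 [1,2] → 6 [3,4] → 4 [6,5]. dp[6][5] = 3 confirms this is the maximum.

3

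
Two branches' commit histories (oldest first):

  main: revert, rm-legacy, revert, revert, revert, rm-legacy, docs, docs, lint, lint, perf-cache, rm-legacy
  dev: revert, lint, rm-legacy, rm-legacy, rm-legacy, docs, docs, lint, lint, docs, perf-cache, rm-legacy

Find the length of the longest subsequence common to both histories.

Taking revert [1,1] → rm-legacy [2,4] → rm-legacy [6,5] → docs [7,6] → docs [8,7] → lint [9,8] → lint [10,9] → perf-cache [11,11] → rm-legacy [12,12] gives a common subsequence of length 9, and the DP table's final entry dp[12][12] is also 9, so no common subsequence is longer.

9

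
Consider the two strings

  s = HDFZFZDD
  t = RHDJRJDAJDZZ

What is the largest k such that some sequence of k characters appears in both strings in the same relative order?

Taking H (s #1, t #2), then D (s #2, t #10), then Z (s #4, t #11), then Z (s #6, t #12) gives a common subsequence of length 4. dp[8][12] = 4 confirms this is the maximum.

4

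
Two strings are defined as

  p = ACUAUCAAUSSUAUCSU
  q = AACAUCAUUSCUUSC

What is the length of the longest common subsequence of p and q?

11

Taking A [1,2], C [2,3], A [4,4], U [5,5], C [6,6], A [7,7], U [9,9], S [10,10], U [12,12], U [14,13], C [15,15] gives a common subsequence of length 11. The LCS DP gives dp[17][15] = 11, so this is optimal.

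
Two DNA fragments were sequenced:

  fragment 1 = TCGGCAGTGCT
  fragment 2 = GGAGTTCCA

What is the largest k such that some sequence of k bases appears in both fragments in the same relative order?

6

Let dp[i][j] be the LCS length of the first i bases of fragment 1 and the first j bases of fragment 2. dp[i][j] = dp[i-1][j-1]+1 when the i-th and j-th bases match, else max(dp[i-1][j], dp[i][j-1]).
    ·  G  G  A  G  T  T  C  C  A
 ·  0  0  0  0  0  0  0  0  0  0
 T  0  0  0  0  0  1  1  1  1  1
 C  0  0  0  0  0  1  1  2  2  2
 G  0  1  1  1  1  1  1  2  2  2
 G  0  1  2  2  2  2  2  2  2  2
 C  0  1  2  2  2  2  2  3  3  3
 A  0  1  2  3  3  3  3  3  3  4
 G  0  1  2  3  4  4  4  4  4  4
 T  0  1  2  3  4  5  5  5  5  5
 G  0  1  2  3  4  5  5  5  5  5
 C  0  1  2  3  4  5  5  6  6  6
 T  0  1  2  3  4  5  6  6  6  6
dp[11][9] = 6. One LCS (by backtracking along matches): GGAGTC.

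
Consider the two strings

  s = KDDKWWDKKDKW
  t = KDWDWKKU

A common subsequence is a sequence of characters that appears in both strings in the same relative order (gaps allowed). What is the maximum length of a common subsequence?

6

Let dp[i][j] be the LCS length of the first i characters of s and the first j characters of t. dp[i][j] = dp[i-1][j-1]+1 when the i-th and j-th characters match, else max(dp[i-1][j], dp[i][j-1]).
    ·  K  D  W  D  W  K  K  U
 ·  0  0  0  0  0  0  0  0  0
 K  0  1  1  1  1  1  1  1  1
 D  0  1  2  2  2  2  2  2  2
 D  0  1  2  2  3  3  3  3  3
 K  0  1  2  2  3  3  4  4  4
 W  0  1  2  3  3  4  4  4  4
 W  0  1  2  3  3  4  4  4  4
 D  0  1  2  3  4  4  4  4  4
 K  0  1  2  3  4  4  5  5  5
 K  0  1  2  3  4  4  5  6  6
 D  0  1  2  3  4  4  5  6  6
 K  0  1  2  3  4  4  5  6  6
 W  0  1  2  3  4  5  5  6  6
dp[12][8] = 6. One LCS (by backtracking along matches): KDDWKK.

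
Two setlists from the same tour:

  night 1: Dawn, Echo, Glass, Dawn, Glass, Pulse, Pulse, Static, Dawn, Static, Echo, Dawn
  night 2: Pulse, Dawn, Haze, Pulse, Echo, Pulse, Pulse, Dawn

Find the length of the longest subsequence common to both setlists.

One common subsequence of length 5: Dawn at night 1[1]=night 2[2] → Echo at night 1[2]=night 2[5] → Pulse at night 1[6]=night 2[6] → Pulse at night 1[7]=night 2[7] → Dawn at night 1[12]=night 2[8], and the DP table's final entry dp[12][8] is also 5, so no common subsequence is longer.

5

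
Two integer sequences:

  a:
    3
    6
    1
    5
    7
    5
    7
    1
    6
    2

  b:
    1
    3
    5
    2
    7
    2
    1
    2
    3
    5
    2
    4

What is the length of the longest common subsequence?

One common subsequence of length 5: 3 (a #1, b #2); then 5 (a #4, b #3); then 7 (a #5, b #5); then 5 (a #6, b #10); then 2 (a #10, b #11). The LCS DP gives dp[10][12] = 5, so this is optimal.

5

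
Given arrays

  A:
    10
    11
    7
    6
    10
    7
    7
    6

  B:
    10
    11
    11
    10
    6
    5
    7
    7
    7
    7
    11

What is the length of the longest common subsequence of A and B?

5

Taking 10 (A #1, B #1), 11 (A #2, B #3), 7 (A #3, B #8), 7 (A #6, B #9), 7 (A #7, B #10) gives a common subsequence of length 5. Since dp[8][11] = 5, nothing longer is possible.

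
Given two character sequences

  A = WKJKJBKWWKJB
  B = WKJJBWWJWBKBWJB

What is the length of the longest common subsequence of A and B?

Pick W at A[1]=B[1]; then K at A[2]=B[2]; then J at A[3]=B[3]; then J at A[5]=B[4]; then B at A[6]=B[5]; then W at A[8]=B[7]; then W at A[9]=B[9]; then K at A[10]=B[11]; then J at A[11]=B[14]; then B at A[12]=B[15]; all 10 characters appear in both, in order. dp[12][15] = 10 confirms this is the maximum.

10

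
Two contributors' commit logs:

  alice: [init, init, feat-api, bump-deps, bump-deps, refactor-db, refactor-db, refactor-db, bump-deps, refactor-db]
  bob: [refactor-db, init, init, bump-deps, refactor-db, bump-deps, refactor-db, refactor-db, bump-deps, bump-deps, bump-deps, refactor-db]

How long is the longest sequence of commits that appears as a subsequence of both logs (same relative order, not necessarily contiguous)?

8

Pick init at alice[1]=bob[2] → init at alice[2]=bob[3] → bump-deps at alice[4]=bob[4] → bump-deps at alice[5]=bob[6] → refactor-db at alice[6]=bob[7] → refactor-db at alice[7]=bob[8] → bump-deps at alice[9]=bob[11] → refactor-db at alice[10]=bob[12]; all 8 commits appear in both, in order, and the DP table's final entry dp[10][12] is also 8, so no common subsequence is longer.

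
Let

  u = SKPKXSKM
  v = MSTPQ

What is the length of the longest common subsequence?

2

Let dp[i][j] be the LCS length of the first i characters of u and the first j characters of v. dp[i][j] = dp[i-1][j-1]+1 when the i-th and j-th characters match, else max(dp[i-1][j], dp[i][j-1]).
    ·  M  S  T  P  Q
 ·  0  0  0  0  0  0
 S  0  0  1  1  1  1
 K  0  0  1  1  1  1
 P  0  0  1  1  2  2
 K  0  0  1  1  2  2
 X  0  0  1  1  2  2
 S  0  0  1  1  2  2
 K  0  0  1  1  2  2
 M  0  1  1  1  2  2
dp[8][5] = 2. One LCS (by backtracking along matches): SP.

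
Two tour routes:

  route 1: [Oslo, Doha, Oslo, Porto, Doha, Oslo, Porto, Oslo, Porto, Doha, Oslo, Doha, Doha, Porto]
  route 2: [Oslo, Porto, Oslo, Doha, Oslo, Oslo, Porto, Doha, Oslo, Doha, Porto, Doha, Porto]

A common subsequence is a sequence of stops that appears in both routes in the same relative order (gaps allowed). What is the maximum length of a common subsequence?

11

Match Oslo [1,1], Oslo [3,3], Doha [5,4], Oslo [6,5], Oslo [8,6], Porto [9,7], Doha [10,8], Oslo [11,9], Doha [12,10], Doha [13,12], Porto [14,13] — 11 stops in the same relative order in both. The LCS DP gives dp[14][13] = 11, so this is optimal.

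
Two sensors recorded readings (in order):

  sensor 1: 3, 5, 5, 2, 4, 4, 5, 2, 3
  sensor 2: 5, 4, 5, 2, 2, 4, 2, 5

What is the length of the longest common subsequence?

5

Pick 5 [2,1]; then 5 [3,3]; then 2 [4,5]; then 4 [5,6]; then 5 [7,8]; all 5 values appear in both, in order. Since dp[9][8] = 5, nothing longer is possible.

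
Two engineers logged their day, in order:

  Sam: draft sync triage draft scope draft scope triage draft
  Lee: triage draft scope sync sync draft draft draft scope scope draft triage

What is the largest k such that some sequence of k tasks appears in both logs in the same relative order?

Match draft (Sam #1, Lee #2) → sync (Sam #2, Lee #5) → draft (Sam #4, Lee #8) → scope (Sam #5, Lee #10) → draft (Sam #6, Lee #11) → triage (Sam #8, Lee #12) — 6 tasks in the same relative order in both. dp[9][12] = 6 confirms this is the maximum.

6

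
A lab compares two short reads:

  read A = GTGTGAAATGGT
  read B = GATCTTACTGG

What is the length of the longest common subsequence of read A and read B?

Match G [1,1] → T [2,5] → T [4,6] → A [6,7] → T [9,9] → G [10,10] → G [11,11] — 7 bases in the same relative order in both. dp[12][11] = 7 confirms this is the maximum.

7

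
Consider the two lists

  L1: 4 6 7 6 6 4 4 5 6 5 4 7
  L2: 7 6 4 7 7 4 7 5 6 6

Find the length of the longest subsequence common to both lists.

One common subsequence of length 6: 7 (L1 #3, L2 #1) → 6 (L1 #5, L2 #2) → 4 (L1 #6, L2 #3) → 4 (L1 #7, L2 #6) → 5 (L1 #8, L2 #8) → 6 (L1 #9, L2 #10). Since dp[12][10] = 6, nothing longer is possible.

6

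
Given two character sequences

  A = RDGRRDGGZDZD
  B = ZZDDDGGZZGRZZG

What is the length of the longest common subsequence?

6

Match D (A #2, B #5), then G (A #3, B #6), then G (A #7, B #7), then G (A #8, B #10), then Z (A #9, B #12), then Z (A #11, B #13) — 6 characters in the same relative order in both. dp[12][14] = 6 confirms this is the maximum.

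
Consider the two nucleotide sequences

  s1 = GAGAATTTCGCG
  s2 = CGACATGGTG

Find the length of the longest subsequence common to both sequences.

6

Let dp[i][j] be the LCS length of the first i bases of s1 and the first j bases of s2. dp[i][j] = dp[i-1][j-1]+1 when the i-th and j-th bases match, else max(dp[i-1][j], dp[i][j-1]).
    ·  C  G  A  C  A  T  G  G  T  G
 ·  0  0  0  0  0  0  0  0  0  0  0
 G  0  0  1  1  1  1  1  1  1  1  1
 A  0  0  1  2  2  2  2  2  2  2  2
 G  0  0  1  2  2  2  2  3  3  3  3
 A  0  0  1  2  2  3  3  3  3  3  3
 A  0  0  1  2  2  3  3  3  3  3  3
 T  0  0  1  2  2  3  4  4  4  4  4
 T  0  0  1  2  2  3  4  4  4  5  5
 T  0  0  1  2  2  3  4  4  4  5  5
 C  0  1  1  2  3  3  4  4  4  5  5
 G  0  1  2  2  3  3  4  5  5  5  6
 C  0  1  2  2  3  3  4  5  5  5  6
 G  0  1  2  2  3  3  4  5  6  6  6
dp[12][10] = 6. One LCS (by backtracking along matches): GAATTG.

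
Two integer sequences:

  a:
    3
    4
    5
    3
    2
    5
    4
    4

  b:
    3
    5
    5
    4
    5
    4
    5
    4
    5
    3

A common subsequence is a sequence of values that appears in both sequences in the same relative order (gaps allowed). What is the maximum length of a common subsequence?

Pick 3 at a[1]=b[1], 4 at a[2]=b[4], 5 at a[3]=b[5], 5 at a[6]=b[7], 4 at a[7]=b[8]; all 5 values appear in both, in order. dp[8][10] = 5 confirms this is the maximum.

5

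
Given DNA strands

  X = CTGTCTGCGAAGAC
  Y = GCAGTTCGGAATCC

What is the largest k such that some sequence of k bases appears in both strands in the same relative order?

9

Pick C [1,2]; then T [2,5]; then T [4,6]; then C [5,7]; then G [7,8]; then G [9,9]; then A [10,10]; then A [11,11]; then C [14,14]; all 9 bases appear in both, in order, and the DP table's final entry dp[14][14] is also 9, so no common subsequence is longer.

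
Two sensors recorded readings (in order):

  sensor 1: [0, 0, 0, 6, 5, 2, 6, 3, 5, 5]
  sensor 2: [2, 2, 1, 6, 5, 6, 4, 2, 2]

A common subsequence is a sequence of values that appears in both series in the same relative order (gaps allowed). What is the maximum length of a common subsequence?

Taking 6 [4,4], then 5 [5,5], then 2 [6,9] gives a common subsequence of length 3. The LCS DP gives dp[10][9] = 3, so this is optimal.

3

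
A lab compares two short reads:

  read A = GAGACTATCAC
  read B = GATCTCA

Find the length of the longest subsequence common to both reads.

6

Pick G (read A #1, read B #1), then A (read A #2, read B #2), then C (read A #5, read B #4), then T (read A #8, read B #5), then C (read A #9, read B #6), then A (read A #10, read B #7); all 6 bases appear in both, in order. dp[11][7] = 6 confirms this is the maximum.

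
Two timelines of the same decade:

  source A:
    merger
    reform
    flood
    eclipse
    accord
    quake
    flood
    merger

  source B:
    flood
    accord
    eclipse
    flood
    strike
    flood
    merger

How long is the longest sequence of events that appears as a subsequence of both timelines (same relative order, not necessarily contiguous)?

4

Pick flood [3,1], then eclipse [4,3], then flood [7,6], then merger [8,7]; all 4 events appear in both, in order. The LCS DP gives dp[8][7] = 4, so this is optimal.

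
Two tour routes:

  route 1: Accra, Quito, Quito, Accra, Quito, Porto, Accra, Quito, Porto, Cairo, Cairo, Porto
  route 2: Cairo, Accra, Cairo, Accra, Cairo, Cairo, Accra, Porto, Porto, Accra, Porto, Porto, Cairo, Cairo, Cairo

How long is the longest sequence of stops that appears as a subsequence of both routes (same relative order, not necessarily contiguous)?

Match Accra (route 1 #1, route 2 #4), Accra (route 1 #4, route 2 #7), Porto (route 1 #6, route 2 #9), Accra (route 1 #7, route 2 #10), Porto (route 1 #9, route 2 #12), Cairo (route 1 #10, route 2 #14), Cairo (route 1 #11, route 2 #15) — 7 stops in the same relative order in both, and the DP table's final entry dp[12][15] is also 7, so no common subsequence is longer.

7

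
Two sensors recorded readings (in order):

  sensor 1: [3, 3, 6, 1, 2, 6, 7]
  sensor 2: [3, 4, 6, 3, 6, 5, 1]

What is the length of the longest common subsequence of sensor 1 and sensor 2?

One common subsequence of length 4: 3 (sensor 1 #1, sensor 2 #1) → 3 (sensor 1 #2, sensor 2 #4) → 6 (sensor 1 #3, sensor 2 #5) → 1 (sensor 1 #4, sensor 2 #7). Since dp[7][7] = 4, nothing longer is possible.

4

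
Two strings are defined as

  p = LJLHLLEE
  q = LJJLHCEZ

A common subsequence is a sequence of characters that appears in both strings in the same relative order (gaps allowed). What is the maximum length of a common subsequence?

5

Let dp[i][j] be the LCS length of the first i characters of p and the first j characters of q. dp[i][j] = dp[i-1][j-1]+1 when the i-th and j-th characters match, else max(dp[i-1][j], dp[i][j-1]).
    ·  L  J  J  L  H  C  E  Z
 ·  0  0  0  0  0  0  0  0  0
 L  0  1  1  1  1  1  1  1  1
 J  0  1  2  2  2  2  2  2  2
 L  0  1  2  2  3  3  3  3  3
 H  0  1  2  2  3  4  4  4  4
 L  0  1  2  2  3  4  4  4  4
 L  0  1  2  2  3  4  4  4  4
 E  0  1  2  2  3  4  4  5  5
 E  0  1  2  2  3  4  4  5  5
dp[8][8] = 5. One LCS (by backtracking along matches): LJLHE.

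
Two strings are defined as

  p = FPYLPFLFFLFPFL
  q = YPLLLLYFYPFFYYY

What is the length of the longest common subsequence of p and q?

Match P at p[2]=q[2] → L at p[4]=q[4] → L at p[7]=q[5] → L at p[10]=q[6] → F at p[11]=q[8] → P at p[12]=q[10] → F at p[13]=q[12] — 7 characters in the same relative order in both. The LCS DP gives dp[14][15] = 7, so this is optimal.

7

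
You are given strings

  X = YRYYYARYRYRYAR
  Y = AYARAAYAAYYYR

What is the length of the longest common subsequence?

8

One common subsequence of length 8: Y at X[1]=Y[2], then R at X[2]=Y[4], then Y at X[3]=Y[7], then A at X[6]=Y[9], then Y at X[8]=Y[10], then Y at X[10]=Y[11], then Y at X[12]=Y[12], then R at X[14]=Y[13]. The LCS DP gives dp[14][13] = 8, so this is optimal.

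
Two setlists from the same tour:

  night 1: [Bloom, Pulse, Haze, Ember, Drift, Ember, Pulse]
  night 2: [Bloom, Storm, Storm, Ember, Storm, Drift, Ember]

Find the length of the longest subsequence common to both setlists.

4

Match Bloom at night 1[1]=night 2[1]; then Ember at night 1[4]=night 2[4]; then Drift at night 1[5]=night 2[6]; then Ember at night 1[6]=night 2[7] — 4 songs in the same relative order in both. dp[7][7] = 4 confirms this is the maximum.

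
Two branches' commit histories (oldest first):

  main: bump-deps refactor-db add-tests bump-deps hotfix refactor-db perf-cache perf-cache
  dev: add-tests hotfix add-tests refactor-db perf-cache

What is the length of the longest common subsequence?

4

Pick add-tests (main #3, dev #1) → hotfix (main #5, dev #2) → refactor-db (main #6, dev #4) → perf-cache (main #8, dev #5); all 4 commits appear in both, in order. dp[8][5] = 4 confirms this is the maximum.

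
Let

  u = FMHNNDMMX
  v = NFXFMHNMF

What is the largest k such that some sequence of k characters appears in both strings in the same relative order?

Let dp[i][j] be the LCS length of the first i characters of u and the first j characters of v. dp[i][j] = dp[i-1][j-1]+1 when the i-th and j-th characters match, else max(dp[i-1][j], dp[i][j-1]).
    ·  N  F  X  F  M  H  N  M  F
 ·  0  0  0  0  0  0  0  0  0  0
 F  0  0  1  1  1  1  1  1  1  1
 M  0  0  1  1  1  2  2  2  2  2
 H  0  0  1  1  1  2  3  3  3  3
 N  0  1  1  1  1  2  3  4  4  4
 N  0  1  1  1  1  2  3  4  4  4
 D  0  1  1  1  1  2  3  4  4  4
 M  0  1  1  1  1  2  3  4  5  5
 M  0  1  1  1  1  2  3  4  5  5
 X  0  1  1  2  2  2  3  4  5  5
dp[9][9] = 5. One LCS (by backtracking along matches): FMHNM.

5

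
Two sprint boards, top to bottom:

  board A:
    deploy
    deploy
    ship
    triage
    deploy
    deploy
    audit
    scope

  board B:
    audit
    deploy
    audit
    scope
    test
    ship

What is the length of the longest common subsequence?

3

Taking deploy (board A #6, board B #2), audit (board A #7, board B #3), scope (board A #8, board B #4) gives a common subsequence of length 3, and the DP table's final entry dp[8][6] is also 3, so no common subsequence is longer.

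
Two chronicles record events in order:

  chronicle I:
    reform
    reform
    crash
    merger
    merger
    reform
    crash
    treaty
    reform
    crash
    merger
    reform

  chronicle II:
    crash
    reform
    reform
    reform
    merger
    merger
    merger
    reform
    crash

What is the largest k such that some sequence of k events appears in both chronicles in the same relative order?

One common subsequence of length 6: reform [1,3]; then reform [2,4]; then merger [4,6]; then merger [5,7]; then reform [9,8]; then crash [10,9], and the DP table's final entry dp[12][9] is also 6, so no common subsequence is longer.

6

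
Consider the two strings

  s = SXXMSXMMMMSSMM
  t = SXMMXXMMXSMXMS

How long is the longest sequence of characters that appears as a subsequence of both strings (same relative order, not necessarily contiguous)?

9

Taking S (s #1, t #1), X (s #2, t #2), X (s #3, t #5), X (s #6, t #6), M (s #7, t #7), M (s #8, t #8), M (s #9, t #11), M (s #10, t #13), S (s #12, t #14) gives a common subsequence of length 9. dp[14][14] = 9 confirms this is the maximum.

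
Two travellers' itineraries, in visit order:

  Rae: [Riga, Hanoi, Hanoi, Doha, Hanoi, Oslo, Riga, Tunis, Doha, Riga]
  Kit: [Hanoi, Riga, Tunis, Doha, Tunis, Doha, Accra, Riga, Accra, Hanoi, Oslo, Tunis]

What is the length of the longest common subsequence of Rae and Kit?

Pick Riga [1,2], then Doha [4,6], then Hanoi [5,10], then Oslo [6,11], then Tunis [8,12]; all 5 stops appear in both, in order. dp[10][12] = 5 confirms this is the maximum.

5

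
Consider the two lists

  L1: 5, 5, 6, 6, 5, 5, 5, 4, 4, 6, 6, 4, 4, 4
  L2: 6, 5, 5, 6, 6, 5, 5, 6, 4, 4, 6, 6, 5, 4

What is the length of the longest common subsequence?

Match 5 [1,2]; then 5 [2,3]; then 6 [3,4]; then 6 [4,5]; then 5 [5,6]; then 5 [6,7]; then 4 [8,9]; then 4 [9,10]; then 6 [10,11]; then 6 [11,12]; then 4 [14,14] — 11 values in the same relative order in both. Since dp[14][14] = 11, nothing longer is possible.

11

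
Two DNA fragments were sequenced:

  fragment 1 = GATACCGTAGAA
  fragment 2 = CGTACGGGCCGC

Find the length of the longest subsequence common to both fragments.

6

One common subsequence of length 6: G [1,2], then T [3,3], then A [4,4], then C [5,9], then C [6,10], then G [7,11], and the DP table's final entry dp[12][12] is also 6, so no common subsequence is longer.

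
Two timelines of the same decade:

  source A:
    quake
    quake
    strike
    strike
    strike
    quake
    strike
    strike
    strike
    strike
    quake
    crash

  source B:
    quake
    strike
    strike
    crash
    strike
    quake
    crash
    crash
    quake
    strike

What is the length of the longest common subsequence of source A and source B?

Pick quake [2,1], then strike [3,2], then strike [4,3], then strike [5,5], then quake [6,9], then strike [10,10]; all 6 events appear in both, in order, and the DP table's final entry dp[12][10] is also 6, so no common subsequence is longer.

6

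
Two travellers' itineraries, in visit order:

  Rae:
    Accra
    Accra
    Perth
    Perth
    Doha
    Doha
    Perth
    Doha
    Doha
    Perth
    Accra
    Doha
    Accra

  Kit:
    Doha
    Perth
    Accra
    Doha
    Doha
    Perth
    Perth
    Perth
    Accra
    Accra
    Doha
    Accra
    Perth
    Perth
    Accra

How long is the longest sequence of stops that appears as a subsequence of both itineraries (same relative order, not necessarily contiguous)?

8

One common subsequence of length 8: Accra (Rae #2, Kit #3); then Doha (Rae #5, Kit #4); then Doha (Rae #6, Kit #5); then Perth (Rae #7, Kit #7); then Perth (Rae #10, Kit #8); then Accra (Rae #11, Kit #10); then Doha (Rae #12, Kit #11); then Accra (Rae #13, Kit #15), and the DP table's final entry dp[13][15] is also 8, so no common subsequence is longer.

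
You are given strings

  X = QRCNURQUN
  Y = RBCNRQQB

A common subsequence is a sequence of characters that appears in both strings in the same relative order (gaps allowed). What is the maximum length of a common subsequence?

5

Pick R at X[2]=Y[1] → C at X[3]=Y[3] → N at X[4]=Y[4] → R at X[6]=Y[5] → Q at X[7]=Y[7]; all 5 characters appear in both, in order. Since dp[9][8] = 5, nothing longer is possible.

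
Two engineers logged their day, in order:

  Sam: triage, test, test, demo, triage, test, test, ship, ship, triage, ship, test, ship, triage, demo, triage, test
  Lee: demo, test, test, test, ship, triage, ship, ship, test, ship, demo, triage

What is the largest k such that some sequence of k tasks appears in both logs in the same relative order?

10

Taking test at Sam[3]=Lee[2], then test at Sam[6]=Lee[3], then test at Sam[7]=Lee[4], then ship at Sam[8]=Lee[5], then ship at Sam[9]=Lee[7], then ship at Sam[11]=Lee[8], then test at Sam[12]=Lee[9], then ship at Sam[13]=Lee[10], then demo at Sam[15]=Lee[11], then triage at Sam[16]=Lee[12] gives a common subsequence of length 10. dp[17][12] = 10 confirms this is the maximum.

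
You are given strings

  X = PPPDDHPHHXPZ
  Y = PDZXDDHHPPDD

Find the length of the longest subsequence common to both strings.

6

Match P [1,1], then D [4,5], then D [5,6], then H [6,8], then P [7,9], then P [11,10] — 6 characters in the same relative order in both, and the DP table's final entry dp[12][12] is also 6, so no common subsequence is longer.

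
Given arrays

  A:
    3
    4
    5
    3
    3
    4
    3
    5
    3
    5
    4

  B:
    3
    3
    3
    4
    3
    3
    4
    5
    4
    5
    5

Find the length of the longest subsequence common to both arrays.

8

Let dp[i][j] be the LCS length of the first i values of A and the first j values of B. dp[i][j] = dp[i-1][j-1]+1 when the i-th and j-th values match, else max(dp[i-1][j], dp[i][j-1]).
    ·  3  3  3  4  3  3  4  5  4  5  5
 ·  0  0  0  0  0  0  0  0  0  0  0  0
 3  0  1  1  1  1  1  1  1  1  1  1  1
 4  0  1  1  1  2  2  2  2  2  2  2  2
 5  0  1  1  1  2  2  2  2  3  3  3  3
 3  0  1  2  2  2  3  3  3  3  3  3  3
 3  0  1  2  3  3  3  4  4  4  4  4  4
 4  0  1  2  3  4  4  4  5  5  5  5  5
 3  0  1  2  3  4  5  5  5  5  5  5  5
 5  0  1  2  3  4  5  5  5  6  6  6  6
 3  0  1  2  3  4  5  6  6  6  6  6  6
 5  0  1  2  3  4  5  6  6  7  7  7  7
 4  0  1  2  3  4  5  6  7  7  8  8  8
dp[11][11] = 8. One LCS (by backtracking along matches): 3, 3, 3, 4, 3, 3, 5, 4.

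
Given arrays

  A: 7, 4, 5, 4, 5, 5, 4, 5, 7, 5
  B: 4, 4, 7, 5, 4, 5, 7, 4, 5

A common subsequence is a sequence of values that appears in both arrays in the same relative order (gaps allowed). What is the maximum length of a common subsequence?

Taking 4 (A #2, B #1), 4 (A #4, B #2), 5 (A #6, B #4), 4 (A #7, B #5), 5 (A #8, B #6), 7 (A #9, B #7), 5 (A #10, B #9) gives a common subsequence of length 7. Since dp[10][9] = 7, nothing longer is possible.

7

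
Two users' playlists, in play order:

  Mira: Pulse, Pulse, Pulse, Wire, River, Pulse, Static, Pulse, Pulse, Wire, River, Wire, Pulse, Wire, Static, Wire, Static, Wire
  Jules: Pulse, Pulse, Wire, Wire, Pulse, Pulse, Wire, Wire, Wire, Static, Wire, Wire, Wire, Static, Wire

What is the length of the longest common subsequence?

12

Taking Pulse [1,1]; then Pulse [2,2]; then Wire [4,4]; then Pulse [8,5]; then Pulse [9,6]; then Wire [10,7]; then Wire [12,8]; then Wire [14,9]; then Static [15,10]; then Wire [16,13]; then Static [17,14]; then Wire [18,15] gives a common subsequence of length 12, and the DP table's final entry dp[18][15] is also 12, so no common subsequence is longer.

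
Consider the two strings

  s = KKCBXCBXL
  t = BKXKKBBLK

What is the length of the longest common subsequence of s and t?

5

One common subsequence of length 5: K at s[1]=t[4], then K at s[2]=t[5], then B at s[4]=t[6], then B at s[7]=t[7], then L at s[9]=t[8]. The LCS DP gives dp[9][9] = 5, so this is optimal.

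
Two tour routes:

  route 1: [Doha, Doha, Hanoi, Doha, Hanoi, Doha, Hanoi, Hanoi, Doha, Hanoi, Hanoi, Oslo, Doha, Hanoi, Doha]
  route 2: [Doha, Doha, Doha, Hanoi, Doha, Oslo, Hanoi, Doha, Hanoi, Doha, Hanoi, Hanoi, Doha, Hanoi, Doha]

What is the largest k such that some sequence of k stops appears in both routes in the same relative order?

Taking Doha (route 1 #1, route 2 #2), Doha (route 1 #2, route 2 #3), Hanoi (route 1 #3, route 2 #4), Doha (route 1 #4, route 2 #5), Hanoi (route 1 #5, route 2 #7), Doha (route 1 #6, route 2 #8), Hanoi (route 1 #8, route 2 #9), Doha (route 1 #9, route 2 #10), Hanoi (route 1 #10, route 2 #11), Hanoi (route 1 #11, route 2 #12), Doha (route 1 #13, route 2 #13), Hanoi (route 1 #14, route 2 #14), Doha (route 1 #15, route 2 #15) gives a common subsequence of length 13. The LCS DP gives dp[15][15] = 13, so this is optimal.

13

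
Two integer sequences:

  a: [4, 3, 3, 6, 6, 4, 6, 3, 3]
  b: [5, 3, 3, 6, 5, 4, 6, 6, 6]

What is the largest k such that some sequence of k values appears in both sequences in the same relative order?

5

One common subsequence of length 5: 3 (a #2, b #2); then 3 (a #3, b #3); then 6 (a #4, b #7); then 6 (a #5, b #8); then 6 (a #7, b #9), and the DP table's final entry dp[9][9] is also 5, so no common subsequence is longer.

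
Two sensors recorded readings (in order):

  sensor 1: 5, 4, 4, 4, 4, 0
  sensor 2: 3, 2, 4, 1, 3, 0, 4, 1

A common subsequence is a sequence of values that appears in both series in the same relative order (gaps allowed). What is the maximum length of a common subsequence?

Let dp[i][j] be the LCS length of the first i values of sensor 1 and the first j values of sensor 2. dp[i][j] = dp[i-1][j-1]+1 when the i-th and j-th values match, else max(dp[i-1][j], dp[i][j-1]).
    ·  3  2  4  1  3  0  4  1
 ·  0  0  0  0  0  0  0  0  0
 5  0  0  0  0  0  0  0  0  0
 4  0  0  0  1  1  1  1  1  1
 4  0  0  0  1  1  1  1  2  2
 4  0  0  0  1  1  1  1  2  2
 4  0  0  0  1  1  1  1  2  2
 0  0  0  0  1  1  1  2  2  2
dp[6][8] = 2. One LCS (by backtracking along matches): 4, 4.

2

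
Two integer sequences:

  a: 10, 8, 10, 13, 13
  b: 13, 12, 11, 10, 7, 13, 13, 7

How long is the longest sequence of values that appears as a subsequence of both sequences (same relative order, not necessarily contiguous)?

3

Pick 10 at a[1]=b[4] → 13 at a[4]=b[6] → 13 at a[5]=b[7]; all 3 values appear in both, in order, and the DP table's final entry dp[5][8] is also 3, so no common subsequence is longer.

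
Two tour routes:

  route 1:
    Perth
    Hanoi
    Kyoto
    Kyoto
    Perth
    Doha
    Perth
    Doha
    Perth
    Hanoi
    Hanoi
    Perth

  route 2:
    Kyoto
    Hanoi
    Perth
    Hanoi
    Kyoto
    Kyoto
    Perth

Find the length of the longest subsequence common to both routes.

5

Pick Perth at route 1[1]=route 2[3]; then Hanoi at route 1[2]=route 2[4]; then Kyoto at route 1[3]=route 2[5]; then Kyoto at route 1[4]=route 2[6]; then Perth at route 1[12]=route 2[7]; all 5 stops appear in both, in order. The LCS DP gives dp[12][7] = 5, so this is optimal.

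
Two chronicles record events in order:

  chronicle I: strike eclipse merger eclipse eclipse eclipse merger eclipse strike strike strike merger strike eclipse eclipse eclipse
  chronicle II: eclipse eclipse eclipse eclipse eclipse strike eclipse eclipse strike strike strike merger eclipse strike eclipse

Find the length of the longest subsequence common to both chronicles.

Match eclipse at chronicle I[2]=chronicle II[3], eclipse at chronicle I[4]=chronicle II[4], eclipse at chronicle I[5]=chronicle II[5], eclipse at chronicle I[6]=chronicle II[7], eclipse at chronicle I[8]=chronicle II[8], strike at chronicle I[9]=chronicle II[9], strike at chronicle I[10]=chronicle II[10], strike at chronicle I[11]=chronicle II[11], merger at chronicle I[12]=chronicle II[12], strike at chronicle I[13]=chronicle II[14], eclipse at chronicle I[16]=chronicle II[15] — 11 events in the same relative order in both, and the DP table's final entry dp[16][15] is also 11, so no common subsequence is longer.

11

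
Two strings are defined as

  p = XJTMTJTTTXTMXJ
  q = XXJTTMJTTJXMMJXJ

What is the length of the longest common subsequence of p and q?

One common subsequence of length 11: X (p #1, q #2), then J (p #2, q #3), then T (p #3, q #5), then M (p #4, q #6), then J (p #6, q #7), then T (p #7, q #8), then T (p #8, q #9), then X (p #10, q #11), then M (p #12, q #13), then X (p #13, q #15), then J (p #14, q #16). The LCS DP gives dp[14][16] = 11, so this is optimal.

11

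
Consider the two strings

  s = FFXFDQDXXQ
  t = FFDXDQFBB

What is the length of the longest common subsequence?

5

One common subsequence of length 5: F at s[1]=t[1]; then F at s[2]=t[2]; then X at s[3]=t[4]; then D at s[5]=t[5]; then Q at s[6]=t[6]. dp[10][9] = 5 confirms this is the maximum.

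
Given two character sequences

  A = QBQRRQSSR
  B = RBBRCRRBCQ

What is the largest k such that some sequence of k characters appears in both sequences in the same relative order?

Let dp[i][j] be the LCS length of the first i characters of A and the first j characters of B. dp[i][j] = dp[i-1][j-1]+1 when the i-th and j-th characters match, else max(dp[i-1][j], dp[i][j-1]).
    ·  R  B  B  R  C  R  R  B  C  Q
 ·  0  0  0  0  0  0  0  0  0  0  0
 Q  0  0  0  0  0  0  0  0  0  0  1
 B  0  0  1  1  1  1  1  1  1  1  1
 Q  0  0  1  1  1  1  1  1  1  1  2
 R  0  1  1  1  2  2  2  2  2  2  2
 R  0  1  1  1  2  2  3  3  3  3  3
 Q  0  1  1  1  2  2  3  3  3  3  4
 S  0  1  1  1  2  2  3  3  3  3  4
 S  0  1  1  1  2  2  3  3  3  3  4
 R  0  1  1  1  2  2  3  4  4  4  4
dp[9][10] = 4. One LCS (by backtracking along matches): BRRQ.

4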